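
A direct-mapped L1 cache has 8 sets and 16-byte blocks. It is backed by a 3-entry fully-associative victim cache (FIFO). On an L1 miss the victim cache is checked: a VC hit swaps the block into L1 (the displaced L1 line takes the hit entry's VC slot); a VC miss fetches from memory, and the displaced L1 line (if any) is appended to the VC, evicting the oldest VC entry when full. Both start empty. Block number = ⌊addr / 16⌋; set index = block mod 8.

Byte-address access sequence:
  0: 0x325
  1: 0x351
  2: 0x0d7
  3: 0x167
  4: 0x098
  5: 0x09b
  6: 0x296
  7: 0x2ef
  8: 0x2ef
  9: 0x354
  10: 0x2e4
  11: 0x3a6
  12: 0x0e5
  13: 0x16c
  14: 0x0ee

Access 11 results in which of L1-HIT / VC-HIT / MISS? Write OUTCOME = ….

  [0] addr=0x325 blk=50 s=2: MISS | VC []
  [1] addr=0x351 blk=53 s=5: MISS | VC []
  [2] addr=0xd7 blk=13 s=5: MISS | VC [53]
  [3] addr=0x167 blk=22 s=6: MISS | VC [53]
  [4] addr=0x98 blk=9 s=1: MISS | VC [53]
  [5] addr=0x9b blk=9 s=1: L1-HIT | VC [53]
  [6] addr=0x296 blk=41 s=1: MISS | VC [53, 9]
  [7] addr=0x2ef blk=46 s=6: MISS | VC [53, 9, 22]
  [8] addr=0x2ef blk=46 s=6: L1-HIT | VC [53, 9, 22]
  [9] addr=0x354 blk=53 s=5: VC-HIT | VC [13, 9, 22]
  [10] addr=0x2e4 blk=46 s=6: L1-HIT | VC [13, 9, 22]
  [11] addr=0x3a6 blk=58 s=2: MISS | VC [9, 22, 50]
  [12] addr=0xe5 blk=14 s=6: MISS | VC [22, 50, 46]
  [13] addr=0x16c blk=22 s=6: VC-HIT | VC [14, 50, 46]
  [14] addr=0xee blk=14 s=6: VC-HIT | VC [22, 50, 46]

OUTCOME = MISS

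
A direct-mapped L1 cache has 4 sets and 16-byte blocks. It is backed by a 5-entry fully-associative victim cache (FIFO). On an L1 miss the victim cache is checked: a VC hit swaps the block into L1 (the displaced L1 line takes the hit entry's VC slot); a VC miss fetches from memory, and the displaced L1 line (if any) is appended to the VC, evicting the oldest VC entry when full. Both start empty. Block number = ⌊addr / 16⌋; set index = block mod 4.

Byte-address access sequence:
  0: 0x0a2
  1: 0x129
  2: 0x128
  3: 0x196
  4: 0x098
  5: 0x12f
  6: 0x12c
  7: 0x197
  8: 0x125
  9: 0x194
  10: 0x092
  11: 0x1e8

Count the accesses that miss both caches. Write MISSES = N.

MISSES = 5

  [0] addr=0xa2 blk=10 s=2: MISS | VC []
  [1] addr=0x129 blk=18 s=2: MISS | VC [10]
  [2] addr=0x128 blk=18 s=2: L1-HIT | VC [10]
  [3] addr=0x196 blk=25 s=1: MISS | VC [10]
  [4] addr=0x98 blk=9 s=1: MISS | VC [10, 25]
  [5] addr=0x12f blk=18 s=2: L1-HIT | VC [10, 25]
  [6] addr=0x12c blk=18 s=2: L1-HIT | VC [10, 25]
  [7] addr=0x197 blk=25 s=1: VC-HIT | VC [10, 9]
  [8] addr=0x125 blk=18 s=2: L1-HIT | VC [10, 9]
  [9] addr=0x194 blk=25 s=1: L1-HIT | VC [10, 9]
  [10] addr=0x92 blk=9 s=1: VC-HIT | VC [10, 25]
  [11] addr=0x1e8 blk=30 s=2: MISS | VC [10, 25, 18]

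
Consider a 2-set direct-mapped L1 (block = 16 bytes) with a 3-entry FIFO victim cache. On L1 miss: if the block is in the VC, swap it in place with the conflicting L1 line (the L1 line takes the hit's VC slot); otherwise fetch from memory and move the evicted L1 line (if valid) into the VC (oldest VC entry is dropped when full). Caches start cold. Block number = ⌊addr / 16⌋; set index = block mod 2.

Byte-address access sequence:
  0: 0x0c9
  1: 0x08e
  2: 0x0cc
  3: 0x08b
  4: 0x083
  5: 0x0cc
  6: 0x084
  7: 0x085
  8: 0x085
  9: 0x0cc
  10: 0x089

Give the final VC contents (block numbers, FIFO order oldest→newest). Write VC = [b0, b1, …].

VC = [12]

#0 0xc9→b12/s0 MISS; vc=[]
#1 0x8e→b8/s0 MISS; vc=[12]
#2 0xcc→b12/s0 VC-HIT; vc=[8]
#3 0x8b→b8/s0 VC-HIT; vc=[12]
#4 0x83→b8/s0 L1-HIT; vc=[12]
#5 0xcc→b12/s0 VC-HIT; vc=[8]
#6 0x84→b8/s0 VC-HIT; vc=[12]
#7 0x85→b8/s0 L1-HIT; vc=[12]
#8 0x85→b8/s0 L1-HIT; vc=[12]
#9 0xcc→b12/s0 VC-HIT; vc=[8]
#10 0x89→b8/s0 VC-HIT; vc=[12]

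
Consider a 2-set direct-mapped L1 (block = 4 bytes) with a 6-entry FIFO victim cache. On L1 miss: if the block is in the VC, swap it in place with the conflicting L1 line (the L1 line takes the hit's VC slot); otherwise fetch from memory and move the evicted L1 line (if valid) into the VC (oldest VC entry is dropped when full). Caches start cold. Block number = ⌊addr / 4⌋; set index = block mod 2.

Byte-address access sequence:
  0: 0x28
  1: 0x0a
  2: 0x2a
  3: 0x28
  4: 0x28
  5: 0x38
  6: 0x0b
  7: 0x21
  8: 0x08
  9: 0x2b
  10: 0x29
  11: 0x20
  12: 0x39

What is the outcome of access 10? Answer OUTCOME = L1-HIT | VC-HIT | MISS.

#0 0x28→b10/s0 MISS; vc=[]
#1 0xa→b2/s0 MISS; vc=[10]
#2 0x2a→b10/s0 VC-HIT; vc=[2]
#3 0x28→b10/s0 L1-HIT; vc=[2]
#4 0x28→b10/s0 L1-HIT; vc=[2]
#5 0x38→b14/s0 MISS; vc=[2,10]
#6 0xb→b2/s0 VC-HIT; vc=[14,10]
#7 0x21→b8/s0 MISS; vc=[14,10,2]
#8 0x8→b2/s0 VC-HIT; vc=[14,10,8]
#9 0x2b→b10/s0 VC-HIT; vc=[14,2,8]
#10 0x29→b10/s0 L1-HIT; vc=[14,2,8]
#11 0x20→b8/s0 VC-HIT; vc=[14,2,10]
#12 0x39→b14/s0 VC-HIT; vc=[8,2,10]

OUTCOME = L1-HIT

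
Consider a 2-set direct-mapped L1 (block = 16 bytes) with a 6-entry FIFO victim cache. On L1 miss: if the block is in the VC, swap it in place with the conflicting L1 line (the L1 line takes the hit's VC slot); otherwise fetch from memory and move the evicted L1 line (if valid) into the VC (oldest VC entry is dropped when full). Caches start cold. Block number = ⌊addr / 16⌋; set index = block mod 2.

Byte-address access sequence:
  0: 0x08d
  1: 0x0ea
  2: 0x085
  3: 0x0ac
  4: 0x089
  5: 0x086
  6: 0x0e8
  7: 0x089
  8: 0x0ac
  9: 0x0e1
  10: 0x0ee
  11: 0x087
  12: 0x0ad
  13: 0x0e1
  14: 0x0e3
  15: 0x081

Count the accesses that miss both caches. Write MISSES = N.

#0 0x8d→b8/s0 MISS; vc=[]
#1 0xea→b14/s0 MISS; vc=[8]
#2 0x85→b8/s0 VC-HIT; vc=[14]
#3 0xac→b10/s0 MISS; vc=[14,8]
#4 0x89→b8/s0 VC-HIT; vc=[14,10]
#5 0x86→b8/s0 L1-HIT; vc=[14,10]
#6 0xe8→b14/s0 VC-HIT; vc=[8,10]
#7 0x89→b8/s0 VC-HIT; vc=[14,10]
#8 0xac→b10/s0 VC-HIT; vc=[14,8]
#9 0xe1→b14/s0 VC-HIT; vc=[10,8]
#10 0xee→b14/s0 L1-HIT; vc=[10,8]
#11 0x87→b8/s0 VC-HIT; vc=[10,14]
#12 0xad→b10/s0 VC-HIT; vc=[8,14]
#13 0xe1→b14/s0 VC-HIT; vc=[8,10]
#14 0xe3→b14/s0 L1-HIT; vc=[8,10]
#15 0x81→b8/s0 VC-HIT; vc=[14,10]

MISSES = 3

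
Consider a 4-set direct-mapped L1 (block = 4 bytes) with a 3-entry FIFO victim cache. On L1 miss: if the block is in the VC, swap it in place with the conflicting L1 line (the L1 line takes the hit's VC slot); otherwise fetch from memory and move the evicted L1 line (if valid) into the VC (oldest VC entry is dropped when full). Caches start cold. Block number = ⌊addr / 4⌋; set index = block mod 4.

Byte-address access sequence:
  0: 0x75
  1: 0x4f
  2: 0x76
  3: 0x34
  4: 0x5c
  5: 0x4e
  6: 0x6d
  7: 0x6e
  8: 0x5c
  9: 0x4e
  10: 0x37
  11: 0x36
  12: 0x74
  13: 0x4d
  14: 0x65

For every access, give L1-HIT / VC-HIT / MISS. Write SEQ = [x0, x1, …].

#0 0x75→b29/s1 MISS; vc=[]
#1 0x4f→b19/s3 MISS; vc=[]
#2 0x76→b29/s1 L1-HIT; vc=[]
#3 0x34→b13/s1 MISS; vc=[29]
#4 0x5c→b23/s3 MISS; vc=[29,19]
#5 0x4e→b19/s3 VC-HIT; vc=[29,23]
#6 0x6d→b27/s3 MISS; vc=[29,23,19]
#7 0x6e→b27/s3 L1-HIT; vc=[29,23,19]
#8 0x5c→b23/s3 VC-HIT; vc=[29,27,19]
#9 0x4e→b19/s3 VC-HIT; vc=[29,27,23]
#10 0x37→b13/s1 L1-HIT; vc=[29,27,23]
#11 0x36→b13/s1 L1-HIT; vc=[29,27,23]
#12 0x74→b29/s1 VC-HIT; vc=[13,27,23]
#13 0x4d→b19/s3 L1-HIT; vc=[13,27,23]
#14 0x65→b25/s1 MISS; vc=[27,23,29]

SEQ = [MISS, MISS, L1-HIT, MISS, MISS, VC-HIT, MISS, L1-HIT, VC-HIT, VC-HIT, L1-HIT, L1-HIT, VC-HIT, L1-HIT, MISS]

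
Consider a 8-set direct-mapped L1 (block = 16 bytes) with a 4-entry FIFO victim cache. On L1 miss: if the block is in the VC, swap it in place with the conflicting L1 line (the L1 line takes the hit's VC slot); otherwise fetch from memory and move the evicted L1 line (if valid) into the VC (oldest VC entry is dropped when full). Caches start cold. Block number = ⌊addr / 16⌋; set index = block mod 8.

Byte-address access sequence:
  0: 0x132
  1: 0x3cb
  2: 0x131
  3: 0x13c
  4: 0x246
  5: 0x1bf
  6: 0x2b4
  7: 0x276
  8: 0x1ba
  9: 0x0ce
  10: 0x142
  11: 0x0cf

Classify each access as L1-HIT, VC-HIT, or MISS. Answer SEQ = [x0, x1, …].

#0 0x132→b19/s3 MISS; vc=[]
#1 0x3cb→b60/s4 MISS; vc=[]
#2 0x131→b19/s3 L1-HIT; vc=[]
#3 0x13c→b19/s3 L1-HIT; vc=[]
#4 0x246→b36/s4 MISS; vc=[60]
#5 0x1bf→b27/s3 MISS; vc=[60,19]
#6 0x2b4→b43/s3 MISS; vc=[60,19,27]
#7 0x276→b39/s7 MISS; vc=[60,19,27]
#8 0x1ba→b27/s3 VC-HIT; vc=[60,19,43]
#9 0xce→b12/s4 MISS; vc=[60,19,43,36]
#10 0x142→b20/s4 MISS; vc=[19,43,36,12]
#11 0xcf→b12/s4 VC-HIT; vc=[19,43,36,20]

SEQ = [MISS, MISS, L1-HIT, L1-HIT, MISS, MISS, MISS, MISS, VC-HIT, MISS, MISS, VC-HIT]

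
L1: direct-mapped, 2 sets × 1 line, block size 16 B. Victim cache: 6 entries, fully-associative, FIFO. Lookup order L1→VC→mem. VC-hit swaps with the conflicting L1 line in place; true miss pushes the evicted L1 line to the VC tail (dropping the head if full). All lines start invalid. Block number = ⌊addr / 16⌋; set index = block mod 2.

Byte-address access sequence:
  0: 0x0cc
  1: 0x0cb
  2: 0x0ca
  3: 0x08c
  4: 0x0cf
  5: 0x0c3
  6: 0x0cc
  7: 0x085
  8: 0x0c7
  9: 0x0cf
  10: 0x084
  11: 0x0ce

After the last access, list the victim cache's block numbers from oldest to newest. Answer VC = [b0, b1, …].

0: 0xcc (blk 12, set 0) → MISS  vc=[]
1: 0xcb (blk 12, set 0) → L1-HIT  vc=[]
2: 0xca (blk 12, set 0) → L1-HIT  vc=[]
3: 0x8c (blk 8, set 0) → MISS  vc=[12]
4: 0xcf (blk 12, set 0) → VC-HIT  vc=[8]
5: 0xc3 (blk 12, set 0) → L1-HIT  vc=[8]
6: 0xcc (blk 12, set 0) → L1-HIT  vc=[8]
7: 0x85 (blk 8, set 0) → VC-HIT  vc=[12]
8: 0xc7 (blk 12, set 0) → VC-HIT  vc=[8]
9: 0xcf (blk 12, set 0) → L1-HIT  vc=[8]
10: 0x84 (blk 8, set 0) → VC-HIT  vc=[12]
11: 0xce (blk 12, set 0) → VC-HIT  vc=[8]

VC = [8]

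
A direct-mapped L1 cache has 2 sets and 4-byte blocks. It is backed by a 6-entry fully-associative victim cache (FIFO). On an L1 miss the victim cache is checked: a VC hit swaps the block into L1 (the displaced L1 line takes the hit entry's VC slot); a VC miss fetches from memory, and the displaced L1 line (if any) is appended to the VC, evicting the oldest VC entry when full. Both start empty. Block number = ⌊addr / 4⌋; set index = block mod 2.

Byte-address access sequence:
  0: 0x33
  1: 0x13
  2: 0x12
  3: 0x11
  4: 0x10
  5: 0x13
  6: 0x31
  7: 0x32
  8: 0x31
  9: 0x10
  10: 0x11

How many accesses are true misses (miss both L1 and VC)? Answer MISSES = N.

#0 0x33→b12/s0 MISS; vc=[]
#1 0x13→b4/s0 MISS; vc=[12]
#2 0x12→b4/s0 L1-HIT; vc=[12]
#3 0x11→b4/s0 L1-HIT; vc=[12]
#4 0x10→b4/s0 L1-HIT; vc=[12]
#5 0x13→b4/s0 L1-HIT; vc=[12]
#6 0x31→b12/s0 VC-HIT; vc=[4]
#7 0x32→b12/s0 L1-HIT; vc=[4]
#8 0x31→b12/s0 L1-HIT; vc=[4]
#9 0x10→b4/s0 VC-HIT; vc=[12]
#10 0x11→b4/s0 L1-HIT; vc=[12]

MISSES = 2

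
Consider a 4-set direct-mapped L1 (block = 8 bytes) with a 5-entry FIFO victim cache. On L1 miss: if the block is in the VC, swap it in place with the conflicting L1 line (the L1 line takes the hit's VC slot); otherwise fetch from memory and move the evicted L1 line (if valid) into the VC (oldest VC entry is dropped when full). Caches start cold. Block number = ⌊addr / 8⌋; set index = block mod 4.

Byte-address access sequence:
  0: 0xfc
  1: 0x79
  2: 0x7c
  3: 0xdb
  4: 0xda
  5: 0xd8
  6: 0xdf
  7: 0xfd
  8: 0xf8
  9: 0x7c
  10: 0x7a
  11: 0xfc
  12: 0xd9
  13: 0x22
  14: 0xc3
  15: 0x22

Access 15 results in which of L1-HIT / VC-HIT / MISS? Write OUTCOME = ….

OUTCOME = VC-HIT

0: 0xfc (blk 31, set 3) → MISS  vc=[]
1: 0x79 (blk 15, set 3) → MISS  vc=[31]
2: 0x7c (blk 15, set 3) → L1-HIT  vc=[31]
3: 0xdb (blk 27, set 3) → MISS  vc=[31, 15]
4: 0xda (blk 27, set 3) → L1-HIT  vc=[31, 15]
5: 0xd8 (blk 27, set 3) → L1-HIT  vc=[31, 15]
6: 0xdf (blk 27, set 3) → L1-HIT  vc=[31, 15]
7: 0xfd (blk 31, set 3) → VC-HIT  vc=[27, 15]
8: 0xf8 (blk 31, set 3) → L1-HIT  vc=[27, 15]
9: 0x7c (blk 15, set 3) → VC-HIT  vc=[27, 31]
10: 0x7a (blk 15, set 3) → L1-HIT  vc=[27, 31]
11: 0xfc (blk 31, set 3) → VC-HIT  vc=[27, 15]
12: 0xd9 (blk 27, set 3) → VC-HIT  vc=[31, 15]
13: 0x22 (blk 4, set 0) → MISS  vc=[31, 15]
14: 0xc3 (blk 24, set 0) → MISS  vc=[31, 15, 4]
15: 0x22 (blk 4, set 0) → VC-HIT  vc=[31, 15, 24]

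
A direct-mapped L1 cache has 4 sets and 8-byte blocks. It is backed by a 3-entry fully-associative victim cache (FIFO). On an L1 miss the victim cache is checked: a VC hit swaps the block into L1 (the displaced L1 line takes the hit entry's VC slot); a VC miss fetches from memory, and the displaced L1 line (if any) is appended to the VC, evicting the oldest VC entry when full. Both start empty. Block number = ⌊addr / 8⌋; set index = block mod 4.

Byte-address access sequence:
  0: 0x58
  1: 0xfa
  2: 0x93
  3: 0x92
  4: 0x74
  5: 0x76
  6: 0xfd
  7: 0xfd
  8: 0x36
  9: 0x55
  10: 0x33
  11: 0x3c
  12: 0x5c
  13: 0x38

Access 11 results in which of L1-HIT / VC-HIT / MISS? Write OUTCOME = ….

OUTCOME = MISS

0: 0x58 (blk 11, set 3) → MISS  vc=[]
1: 0xfa (blk 31, set 3) → MISS  vc=[11]
2: 0x93 (blk 18, set 2) → MISS  vc=[11]
3: 0x92 (blk 18, set 2) → L1-HIT  vc=[11]
4: 0x74 (blk 14, set 2) → MISS  vc=[11, 18]
5: 0x76 (blk 14, set 2) → L1-HIT  vc=[11, 18]
6: 0xfd (blk 31, set 3) → L1-HIT  vc=[11, 18]
7: 0xfd (blk 31, set 3) → L1-HIT  vc=[11, 18]
8: 0x36 (blk 6, set 2) → MISS  vc=[11, 18, 14]
9: 0x55 (blk 10, set 2) → MISS  vc=[18, 14, 6]
10: 0x33 (blk 6, set 2) → VC-HIT  vc=[18, 14, 10]
11: 0x3c (blk 7, set 3) → MISS  vc=[14, 10, 31]
12: 0x5c (blk 11, set 3) → MISS  vc=[10, 31, 7]
13: 0x38 (blk 7, set 3) → VC-HIT  vc=[10, 31, 11]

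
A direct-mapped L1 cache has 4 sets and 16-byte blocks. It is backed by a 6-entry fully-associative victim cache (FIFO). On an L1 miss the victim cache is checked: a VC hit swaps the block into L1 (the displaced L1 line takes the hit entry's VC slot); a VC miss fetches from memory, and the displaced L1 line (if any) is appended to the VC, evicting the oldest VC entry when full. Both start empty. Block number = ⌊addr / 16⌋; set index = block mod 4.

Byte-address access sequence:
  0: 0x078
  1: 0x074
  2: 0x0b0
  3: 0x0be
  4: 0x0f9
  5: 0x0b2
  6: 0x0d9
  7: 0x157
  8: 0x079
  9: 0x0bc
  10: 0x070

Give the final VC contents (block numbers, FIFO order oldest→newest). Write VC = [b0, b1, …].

#0 0x78→b7/s3 MISS; vc=[]
#1 0x74→b7/s3 L1-HIT; vc=[]
#2 0xb0→b11/s3 MISS; vc=[7]
#3 0xbe→b11/s3 L1-HIT; vc=[7]
#4 0xf9→b15/s3 MISS; vc=[7,11]
#5 0xb2→b11/s3 VC-HIT; vc=[7,15]
#6 0xd9→b13/s1 MISS; vc=[7,15]
#7 0x157→b21/s1 MISS; vc=[7,15,13]
#8 0x79→b7/s3 VC-HIT; vc=[11,15,13]
#9 0xbc→b11/s3 VC-HIT; vc=[7,15,13]
#10 0x70→b7/s3 VC-HIT; vc=[11,15,13]

VC = [11, 15, 13]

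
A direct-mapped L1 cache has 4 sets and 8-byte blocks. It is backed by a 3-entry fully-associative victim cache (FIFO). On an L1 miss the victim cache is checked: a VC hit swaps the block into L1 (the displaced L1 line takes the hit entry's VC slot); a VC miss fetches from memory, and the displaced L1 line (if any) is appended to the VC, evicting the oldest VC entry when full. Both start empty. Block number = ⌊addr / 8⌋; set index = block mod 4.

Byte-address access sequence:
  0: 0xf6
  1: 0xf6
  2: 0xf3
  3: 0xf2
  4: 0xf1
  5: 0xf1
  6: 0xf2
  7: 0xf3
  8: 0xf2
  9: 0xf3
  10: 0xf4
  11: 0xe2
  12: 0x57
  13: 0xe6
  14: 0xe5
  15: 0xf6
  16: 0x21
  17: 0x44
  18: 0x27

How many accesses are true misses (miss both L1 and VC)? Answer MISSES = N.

MISSES = 5

  [0] addr=0xf6 blk=30 s=2: MISS | VC []
  [1] addr=0xf6 blk=30 s=2: L1-HIT | VC []
  [2] addr=0xf3 blk=30 s=2: L1-HIT | VC []
  [3] addr=0xf2 blk=30 s=2: L1-HIT | VC []
  [4] addr=0xf1 blk=30 s=2: L1-HIT | VC []
  [5] addr=0xf1 blk=30 s=2: L1-HIT | VC []
  [6] addr=0xf2 blk=30 s=2: L1-HIT | VC []
  [7] addr=0xf3 blk=30 s=2: L1-HIT | VC []
  [8] addr=0xf2 blk=30 s=2: L1-HIT | VC []
  [9] addr=0xf3 blk=30 s=2: L1-HIT | VC []
  [10] addr=0xf4 blk=30 s=2: L1-HIT | VC []
  [11] addr=0xe2 blk=28 s=0: MISS | VC []
  [12] addr=0x57 blk=10 s=2: MISS | VC [30]
  [13] addr=0xe6 blk=28 s=0: L1-HIT | VC [30]
  [14] addr=0xe5 blk=28 s=0: L1-HIT | VC [30]
  [15] addr=0xf6 blk=30 s=2: VC-HIT | VC [10]
  [16] addr=0x21 blk=4 s=0: MISS | VC [10, 28]
  [17] addr=0x44 blk=8 s=0: MISS | VC [10, 28, 4]
  [18] addr=0x27 blk=4 s=0: VC-HIT | VC [10, 28, 8]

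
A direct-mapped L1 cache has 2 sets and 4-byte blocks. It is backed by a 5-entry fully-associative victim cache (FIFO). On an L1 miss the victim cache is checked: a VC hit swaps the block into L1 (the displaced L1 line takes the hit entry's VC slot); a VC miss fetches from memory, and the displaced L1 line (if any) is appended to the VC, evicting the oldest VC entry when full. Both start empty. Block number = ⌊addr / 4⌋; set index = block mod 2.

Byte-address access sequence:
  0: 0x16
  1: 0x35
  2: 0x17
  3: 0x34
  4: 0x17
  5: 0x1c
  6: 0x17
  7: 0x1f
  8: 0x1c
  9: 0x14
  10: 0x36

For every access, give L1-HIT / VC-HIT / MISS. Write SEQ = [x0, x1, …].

  [0] addr=0x16 blk=5 s=1: MISS | VC []
  [1] addr=0x35 blk=13 s=1: MISS | VC [5]
  [2] addr=0x17 blk=5 s=1: VC-HIT | VC [13]
  [3] addr=0x34 blk=13 s=1: VC-HIT | VC [5]
  [4] addr=0x17 blk=5 s=1: VC-HIT | VC [13]
  [5] addr=0x1c blk=7 s=1: MISS | VC [13, 5]
  [6] addr=0x17 blk=5 s=1: VC-HIT | VC [13, 7]
  [7] addr=0x1f blk=7 s=1: VC-HIT | VC [13, 5]
  [8] addr=0x1c blk=7 s=1: L1-HIT | VC [13, 5]
  [9] addr=0x14 blk=5 s=1: VC-HIT | VC [13, 7]
  [10] addr=0x36 blk=13 s=1: VC-HIT | VC [5, 7]

SEQ = [MISS, MISS, VC-HIT, VC-HIT, VC-HIT, MISS, VC-HIT, VC-HIT, L1-HIT, VC-HIT, VC-HIT]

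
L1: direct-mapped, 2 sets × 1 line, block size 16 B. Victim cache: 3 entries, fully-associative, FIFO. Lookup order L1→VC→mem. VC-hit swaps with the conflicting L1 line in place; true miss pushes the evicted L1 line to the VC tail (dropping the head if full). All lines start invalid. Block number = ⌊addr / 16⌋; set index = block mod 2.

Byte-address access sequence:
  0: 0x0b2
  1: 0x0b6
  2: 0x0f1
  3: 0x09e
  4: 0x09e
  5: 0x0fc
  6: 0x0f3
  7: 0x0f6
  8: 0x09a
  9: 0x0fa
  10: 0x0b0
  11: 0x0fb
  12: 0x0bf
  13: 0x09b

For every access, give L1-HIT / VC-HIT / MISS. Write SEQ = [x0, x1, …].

  [0] addr=0xb2 blk=11 s=1: MISS | VC []
  [1] addr=0xb6 blk=11 s=1: L1-HIT | VC []
  [2] addr=0xf1 blk=15 s=1: MISS | VC [11]
  [3] addr=0x9e blk=9 s=1: MISS | VC [11, 15]
  [4] addr=0x9e blk=9 s=1: L1-HIT | VC [11, 15]
  [5] addr=0xfc blk=15 s=1: VC-HIT | VC [11, 9]
  [6] addr=0xf3 blk=15 s=1: L1-HIT | VC [11, 9]
  [7] addr=0xf6 blk=15 s=1: L1-HIT | VC [11, 9]
  [8] addr=0x9a blk=9 s=1: VC-HIT | VC [11, 15]
  [9] addr=0xfa blk=15 s=1: VC-HIT | VC [11, 9]
  [10] addr=0xb0 blk=11 s=1: VC-HIT | VC [15, 9]
  [11] addr=0xfb blk=15 s=1: VC-HIT | VC [11, 9]
  [12] addr=0xbf blk=11 s=1: VC-HIT | VC [15, 9]
  [13] addr=0x9b blk=9 s=1: VC-HIT | VC [15, 11]

SEQ = [MISS, L1-HIT, MISS, MISS, L1-HIT, VC-HIT, L1-HIT, L1-HIT, VC-HIT, VC-HIT, VC-HIT, VC-HIT, VC-HIT, VC-HIT]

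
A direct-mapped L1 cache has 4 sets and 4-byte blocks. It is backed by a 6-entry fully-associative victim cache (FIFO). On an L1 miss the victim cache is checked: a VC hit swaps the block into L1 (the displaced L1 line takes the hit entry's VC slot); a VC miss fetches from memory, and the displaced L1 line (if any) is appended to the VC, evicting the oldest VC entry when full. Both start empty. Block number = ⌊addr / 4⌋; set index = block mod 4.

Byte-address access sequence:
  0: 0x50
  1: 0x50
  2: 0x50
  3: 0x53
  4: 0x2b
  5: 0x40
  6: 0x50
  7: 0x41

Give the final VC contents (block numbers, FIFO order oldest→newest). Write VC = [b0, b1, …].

VC = [20]

#0 0x50→b20/s0 MISS; vc=[]
#1 0x50→b20/s0 L1-HIT; vc=[]
#2 0x50→b20/s0 L1-HIT; vc=[]
#3 0x53→b20/s0 L1-HIT; vc=[]
#4 0x2b→b10/s2 MISS; vc=[]
#5 0x40→b16/s0 MISS; vc=[20]
#6 0x50→b20/s0 VC-HIT; vc=[16]
#7 0x41→b16/s0 VC-HIT; vc=[20]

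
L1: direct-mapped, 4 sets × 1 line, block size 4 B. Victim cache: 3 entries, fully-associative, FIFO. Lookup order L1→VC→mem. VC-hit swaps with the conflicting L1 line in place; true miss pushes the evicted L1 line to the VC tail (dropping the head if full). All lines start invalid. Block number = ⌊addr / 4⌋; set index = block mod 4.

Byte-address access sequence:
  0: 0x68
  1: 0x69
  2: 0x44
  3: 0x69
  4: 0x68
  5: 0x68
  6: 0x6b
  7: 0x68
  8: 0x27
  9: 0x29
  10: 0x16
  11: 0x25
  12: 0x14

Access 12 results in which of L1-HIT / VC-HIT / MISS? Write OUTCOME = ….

#0 0x68→b26/s2 MISS; vc=[]
#1 0x69→b26/s2 L1-HIT; vc=[]
#2 0x44→b17/s1 MISS; vc=[]
#3 0x69→b26/s2 L1-HIT; vc=[]
#4 0x68→b26/s2 L1-HIT; vc=[]
#5 0x68→b26/s2 L1-HIT; vc=[]
#6 0x6b→b26/s2 L1-HIT; vc=[]
#7 0x68→b26/s2 L1-HIT; vc=[]
#8 0x27→b9/s1 MISS; vc=[17]
#9 0x29→b10/s2 MISS; vc=[17,26]
#10 0x16→b5/s1 MISS; vc=[17,26,9]
#11 0x25→b9/s1 VC-HIT; vc=[17,26,5]
#12 0x14→b5/s1 VC-HIT; vc=[17,26,9]

OUTCOME = VC-HIT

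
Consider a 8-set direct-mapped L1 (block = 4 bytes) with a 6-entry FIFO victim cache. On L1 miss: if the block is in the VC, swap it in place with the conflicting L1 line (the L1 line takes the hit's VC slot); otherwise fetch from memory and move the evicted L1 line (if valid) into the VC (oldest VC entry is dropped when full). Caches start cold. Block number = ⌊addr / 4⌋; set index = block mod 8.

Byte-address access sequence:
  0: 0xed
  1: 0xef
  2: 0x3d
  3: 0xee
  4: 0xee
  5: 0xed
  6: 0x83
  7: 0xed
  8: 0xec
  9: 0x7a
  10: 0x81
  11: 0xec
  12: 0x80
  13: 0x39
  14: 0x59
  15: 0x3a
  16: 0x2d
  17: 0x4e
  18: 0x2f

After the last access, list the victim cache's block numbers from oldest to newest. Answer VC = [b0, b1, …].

#0 0xed→b59/s3 MISS; vc=[]
#1 0xef→b59/s3 L1-HIT; vc=[]
#2 0x3d→b15/s7 MISS; vc=[]
#3 0xee→b59/s3 L1-HIT; vc=[]
#4 0xee→b59/s3 L1-HIT; vc=[]
#5 0xed→b59/s3 L1-HIT; vc=[]
#6 0x83→b32/s0 MISS; vc=[]
#7 0xed→b59/s3 L1-HIT; vc=[]
#8 0xec→b59/s3 L1-HIT; vc=[]
#9 0x7a→b30/s6 MISS; vc=[]
#10 0x81→b32/s0 L1-HIT; vc=[]
#11 0xec→b59/s3 L1-HIT; vc=[]
#12 0x80→b32/s0 L1-HIT; vc=[]
#13 0x39→b14/s6 MISS; vc=[30]
#14 0x59→b22/s6 MISS; vc=[30,14]
#15 0x3a→b14/s6 VC-HIT; vc=[30,22]
#16 0x2d→b11/s3 MISS; vc=[30,22,59]
#17 0x4e→b19/s3 MISS; vc=[30,22,59,11]
#18 0x2f→b11/s3 VC-HIT; vc=[30,22,59,19]

VC = [30, 22, 59, 19]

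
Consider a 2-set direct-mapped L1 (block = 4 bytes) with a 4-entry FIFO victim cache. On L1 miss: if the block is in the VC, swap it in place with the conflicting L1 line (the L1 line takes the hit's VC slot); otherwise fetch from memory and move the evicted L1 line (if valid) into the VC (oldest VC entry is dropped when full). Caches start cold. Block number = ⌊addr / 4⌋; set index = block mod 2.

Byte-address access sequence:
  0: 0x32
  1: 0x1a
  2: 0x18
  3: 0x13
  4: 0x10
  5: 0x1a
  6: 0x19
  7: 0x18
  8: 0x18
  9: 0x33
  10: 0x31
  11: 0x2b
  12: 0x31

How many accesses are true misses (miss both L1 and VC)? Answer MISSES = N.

MISSES = 4

  [0] addr=0x32 blk=12 s=0: MISS | VC []
  [1] addr=0x1a blk=6 s=0: MISS | VC [12]
  [2] addr=0x18 blk=6 s=0: L1-HIT | VC [12]
  [3] addr=0x13 blk=4 s=0: MISS | VC [12, 6]
  [4] addr=0x10 blk=4 s=0: L1-HIT | VC [12, 6]
  [5] addr=0x1a blk=6 s=0: VC-HIT | VC [12, 4]
  [6] addr=0x19 blk=6 s=0: L1-HIT | VC [12, 4]
  [7] addr=0x18 blk=6 s=0: L1-HIT | VC [12, 4]
  [8] addr=0x18 blk=6 s=0: L1-HIT | VC [12, 4]
  [9] addr=0x33 blk=12 s=0: VC-HIT | VC [6, 4]
  [10] addr=0x31 blk=12 s=0: L1-HIT | VC [6, 4]
  [11] addr=0x2b blk=10 s=0: MISS | VC [6, 4, 12]
  [12] addr=0x31 blk=12 s=0: VC-HIT | VC [6, 4, 10]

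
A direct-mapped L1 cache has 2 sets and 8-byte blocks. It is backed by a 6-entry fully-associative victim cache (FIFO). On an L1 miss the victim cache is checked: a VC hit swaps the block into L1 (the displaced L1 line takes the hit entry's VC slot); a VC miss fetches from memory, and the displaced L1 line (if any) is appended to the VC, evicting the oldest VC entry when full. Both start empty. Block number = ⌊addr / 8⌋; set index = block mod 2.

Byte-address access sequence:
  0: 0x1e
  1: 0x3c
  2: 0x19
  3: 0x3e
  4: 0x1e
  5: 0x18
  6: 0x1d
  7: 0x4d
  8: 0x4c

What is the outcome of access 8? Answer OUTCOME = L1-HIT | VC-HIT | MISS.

0: 0x1e (blk 3, set 1) → MISS  vc=[]
1: 0x3c (blk 7, set 1) → MISS  vc=[3]
2: 0x19 (blk 3, set 1) → VC-HIT  vc=[7]
3: 0x3e (blk 7, set 1) → VC-HIT  vc=[3]
4: 0x1e (blk 3, set 1) → VC-HIT  vc=[7]
5: 0x18 (blk 3, set 1) → L1-HIT  vc=[7]
6: 0x1d (blk 3, set 1) → L1-HIT  vc=[7]
7: 0x4d (blk 9, set 1) → MISS  vc=[7, 3]
8: 0x4c (blk 9, set 1) → L1-HIT  vc=[7, 3]

OUTCOME = L1-HIT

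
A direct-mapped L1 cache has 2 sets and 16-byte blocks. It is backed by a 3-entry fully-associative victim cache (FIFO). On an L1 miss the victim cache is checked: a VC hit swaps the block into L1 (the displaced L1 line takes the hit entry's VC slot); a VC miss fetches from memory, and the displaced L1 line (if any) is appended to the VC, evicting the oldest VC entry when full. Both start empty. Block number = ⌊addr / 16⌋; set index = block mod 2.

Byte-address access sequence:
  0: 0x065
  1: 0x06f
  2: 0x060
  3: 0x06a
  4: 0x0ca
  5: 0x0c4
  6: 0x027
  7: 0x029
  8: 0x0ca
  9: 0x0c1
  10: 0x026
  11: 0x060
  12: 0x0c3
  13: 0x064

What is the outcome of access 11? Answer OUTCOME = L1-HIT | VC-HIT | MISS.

OUTCOME = VC-HIT

  [0] addr=0x65 blk=6 s=0: MISS | VC []
  [1] addr=0x6f blk=6 s=0: L1-HIT | VC []
  [2] addr=0x60 blk=6 s=0: L1-HIT | VC []
  [3] addr=0x6a blk=6 s=0: L1-HIT | VC []
  [4] addr=0xca blk=12 s=0: MISS | VC [6]
  [5] addr=0xc4 blk=12 s=0: L1-HIT | VC [6]
  [6] addr=0x27 blk=2 s=0: MISS | VC [6, 12]
  [7] addr=0x29 blk=2 s=0: L1-HIT | VC [6, 12]
  [8] addr=0xca blk=12 s=0: VC-HIT | VC [6, 2]
  [9] addr=0xc1 blk=12 s=0: L1-HIT | VC [6, 2]
  [10] addr=0x26 blk=2 s=0: VC-HIT | VC [6, 12]
  [11] addr=0x60 blk=6 s=0: VC-HIT | VC [2, 12]
  [12] addr=0xc3 blk=12 s=0: VC-HIT | VC [2, 6]
  [13] addr=0x64 blk=6 s=0: VC-HIT | VC [2, 12]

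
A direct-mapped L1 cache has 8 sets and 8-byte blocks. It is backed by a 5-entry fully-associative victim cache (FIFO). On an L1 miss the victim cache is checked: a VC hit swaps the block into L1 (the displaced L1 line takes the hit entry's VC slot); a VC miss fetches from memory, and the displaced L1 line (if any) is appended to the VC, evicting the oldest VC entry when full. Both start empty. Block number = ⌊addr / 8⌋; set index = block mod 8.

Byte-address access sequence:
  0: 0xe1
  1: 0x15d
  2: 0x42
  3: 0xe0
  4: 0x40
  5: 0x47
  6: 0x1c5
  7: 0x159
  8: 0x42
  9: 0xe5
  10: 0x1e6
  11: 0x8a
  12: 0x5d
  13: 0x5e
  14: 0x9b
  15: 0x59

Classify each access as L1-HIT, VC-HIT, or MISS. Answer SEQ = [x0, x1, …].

#0 0xe1→b28/s4 MISS; vc=[]
#1 0x15d→b43/s3 MISS; vc=[]
#2 0x42→b8/s0 MISS; vc=[]
#3 0xe0→b28/s4 L1-HIT; vc=[]
#4 0x40→b8/s0 L1-HIT; vc=[]
#5 0x47→b8/s0 L1-HIT; vc=[]
#6 0x1c5→b56/s0 MISS; vc=[8]
#7 0x159→b43/s3 L1-HIT; vc=[8]
#8 0x42→b8/s0 VC-HIT; vc=[56]
#9 0xe5→b28/s4 L1-HIT; vc=[56]
#10 0x1e6→b60/s4 MISS; vc=[56,28]
#11 0x8a→b17/s1 MISS; vc=[56,28]
#12 0x5d→b11/s3 MISS; vc=[56,28,43]
#13 0x5e→b11/s3 L1-HIT; vc=[56,28,43]
#14 0x9b→b19/s3 MISS; vc=[56,28,43,11]
#15 0x59→b11/s3 VC-HIT; vc=[56,28,43,19]

SEQ = [MISS, MISS, MISS, L1-HIT, L1-HIT, L1-HIT, MISS, L1-HIT, VC-HIT, L1-HIT, MISS, MISS, MISS, L1-HIT, MISS, VC-HIT]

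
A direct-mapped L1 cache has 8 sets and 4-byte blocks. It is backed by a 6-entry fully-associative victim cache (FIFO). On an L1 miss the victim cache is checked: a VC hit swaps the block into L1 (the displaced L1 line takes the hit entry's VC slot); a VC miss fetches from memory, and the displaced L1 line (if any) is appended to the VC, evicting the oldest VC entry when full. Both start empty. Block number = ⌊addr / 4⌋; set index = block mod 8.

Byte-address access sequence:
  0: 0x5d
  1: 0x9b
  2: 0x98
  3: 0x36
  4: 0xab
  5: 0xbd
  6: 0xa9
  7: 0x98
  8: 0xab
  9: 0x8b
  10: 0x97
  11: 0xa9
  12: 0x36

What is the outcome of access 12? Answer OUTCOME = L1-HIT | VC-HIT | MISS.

0: 0x5d (blk 23, set 7) → MISS  vc=[]
1: 0x9b (blk 38, set 6) → MISS  vc=[]
2: 0x98 (blk 38, set 6) → L1-HIT  vc=[]
3: 0x36 (blk 13, set 5) → MISS  vc=[]
4: 0xab (blk 42, set 2) → MISS  vc=[]
5: 0xbd (blk 47, set 7) → MISS  vc=[23]
6: 0xa9 (blk 42, set 2) → L1-HIT  vc=[23]
7: 0x98 (blk 38, set 6) → L1-HIT  vc=[23]
8: 0xab (blk 42, set 2) → L1-HIT  vc=[23]
9: 0x8b (blk 34, set 2) → MISS  vc=[23, 42]
10: 0x97 (blk 37, set 5) → MISS  vc=[23, 42, 13]
11: 0xa9 (blk 42, set 2) → VC-HIT  vc=[23, 34, 13]
12: 0x36 (blk 13, set 5) → VC-HIT  vc=[23, 34, 37]

OUTCOME = VC-HIT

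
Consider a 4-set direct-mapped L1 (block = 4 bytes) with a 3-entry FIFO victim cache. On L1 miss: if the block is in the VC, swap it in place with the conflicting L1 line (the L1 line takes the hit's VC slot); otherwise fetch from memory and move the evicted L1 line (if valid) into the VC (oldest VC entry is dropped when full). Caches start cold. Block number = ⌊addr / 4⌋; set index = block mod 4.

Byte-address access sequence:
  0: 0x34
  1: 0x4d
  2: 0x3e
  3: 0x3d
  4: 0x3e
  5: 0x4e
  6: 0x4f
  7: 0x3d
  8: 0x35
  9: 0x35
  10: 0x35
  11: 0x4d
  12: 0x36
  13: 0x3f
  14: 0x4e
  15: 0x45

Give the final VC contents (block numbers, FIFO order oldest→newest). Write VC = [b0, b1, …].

  [0] addr=0x34 blk=13 s=1: MISS | VC []
  [1] addr=0x4d blk=19 s=3: MISS | VC []
  [2] addr=0x3e blk=15 s=3: MISS | VC [19]
  [3] addr=0x3d blk=15 s=3: L1-HIT | VC [19]
  [4] addr=0x3e blk=15 s=3: L1-HIT | VC [19]
  [5] addr=0x4e blk=19 s=3: VC-HIT | VC [15]
  [6] addr=0x4f blk=19 s=3: L1-HIT | VC [15]
  [7] addr=0x3d blk=15 s=3: VC-HIT | VC [19]
  [8] addr=0x35 blk=13 s=1: L1-HIT | VC [19]
  [9] addr=0x35 blk=13 s=1: L1-HIT | VC [19]
  [10] addr=0x35 blk=13 s=1: L1-HIT | VC [19]
  [11] addr=0x4d blk=19 s=3: VC-HIT | VC [15]
  [12] addr=0x36 blk=13 s=1: L1-HIT | VC [15]
  [13] addr=0x3f blk=15 s=3: VC-HIT | VC [19]
  [14] addr=0x4e blk=19 s=3: VC-HIT | VC [15]
  [15] addr=0x45 blk=17 s=1: MISS | VC [15, 13]

VC = [15, 13]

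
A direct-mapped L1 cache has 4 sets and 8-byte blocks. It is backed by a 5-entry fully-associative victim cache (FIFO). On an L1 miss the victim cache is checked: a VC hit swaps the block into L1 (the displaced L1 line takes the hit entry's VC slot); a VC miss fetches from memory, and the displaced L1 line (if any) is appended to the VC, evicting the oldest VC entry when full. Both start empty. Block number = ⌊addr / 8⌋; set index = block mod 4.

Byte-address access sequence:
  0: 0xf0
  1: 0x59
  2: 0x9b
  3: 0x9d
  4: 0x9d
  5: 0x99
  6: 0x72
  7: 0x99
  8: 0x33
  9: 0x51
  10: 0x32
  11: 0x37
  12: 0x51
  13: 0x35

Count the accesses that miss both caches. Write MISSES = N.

MISSES = 6

#0 0xf0→b30/s2 MISS; vc=[]
#1 0x59→b11/s3 MISS; vc=[]
#2 0x9b→b19/s3 MISS; vc=[11]
#3 0x9d→b19/s3 L1-HIT; vc=[11]
#4 0x9d→b19/s3 L1-HIT; vc=[11]
#5 0x99→b19/s3 L1-HIT; vc=[11]
#6 0x72→b14/s2 MISS; vc=[11,30]
#7 0x99→b19/s3 L1-HIT; vc=[11,30]
#8 0x33→b6/s2 MISS; vc=[11,30,14]
#9 0x51→b10/s2 MISS; vc=[11,30,14,6]
#10 0x32→b6/s2 VC-HIT; vc=[11,30,14,10]
#11 0x37→b6/s2 L1-HIT; vc=[11,30,14,10]
#12 0x51→b10/s2 VC-HIT; vc=[11,30,14,6]
#13 0x35→b6/s2 VC-HIT; vc=[11,30,14,10]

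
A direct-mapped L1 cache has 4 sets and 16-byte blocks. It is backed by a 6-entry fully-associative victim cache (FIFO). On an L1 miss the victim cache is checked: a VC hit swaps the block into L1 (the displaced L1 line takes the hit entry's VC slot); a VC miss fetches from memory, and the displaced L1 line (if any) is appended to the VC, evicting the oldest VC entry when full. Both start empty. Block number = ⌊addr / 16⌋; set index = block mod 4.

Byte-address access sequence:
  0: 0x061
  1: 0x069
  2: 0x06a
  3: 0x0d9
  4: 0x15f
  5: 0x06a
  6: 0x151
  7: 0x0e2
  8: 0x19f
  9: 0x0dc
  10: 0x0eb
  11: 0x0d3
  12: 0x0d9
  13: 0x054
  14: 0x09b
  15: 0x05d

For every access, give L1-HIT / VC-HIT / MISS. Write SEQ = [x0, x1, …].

SEQ = [MISS, L1-HIT, L1-HIT, MISS, MISS, L1-HIT, L1-HIT, MISS, MISS, VC-HIT, L1-HIT, L1-HIT, L1-HIT, MISS, MISS, VC-HIT]

  [0] addr=0x61 blk=6 s=2: MISS | VC []
  [1] addr=0x69 blk=6 s=2: L1-HIT | VC []
  [2] addr=0x6a blk=6 s=2: L1-HIT | VC []
  [3] addr=0xd9 blk=13 s=1: MISS | VC []
  [4] addr=0x15f blk=21 s=1: MISS | VC [13]
  [5] addr=0x6a blk=6 s=2: L1-HIT | VC [13]
  [6] addr=0x151 blk=21 s=1: L1-HIT | VC [13]
  [7] addr=0xe2 blk=14 s=2: MISS | VC [13, 6]
  [8] addr=0x19f blk=25 s=1: MISS | VC [13, 6, 21]
  [9] addr=0xdc blk=13 s=1: VC-HIT | VC [25, 6, 21]
  [10] addr=0xeb blk=14 s=2: L1-HIT | VC [25, 6, 21]
  [11] addr=0xd3 blk=13 s=1: L1-HIT | VC [25, 6, 21]
  [12] addr=0xd9 blk=13 s=1: L1-HIT | VC [25, 6, 21]
  [13] addr=0x54 blk=5 s=1: MISS | VC [25, 6, 21, 13]
  [14] addr=0x9b blk=9 s=1: MISS | VC [25, 6, 21, 13, 5]
  [15] addr=0x5d blk=5 s=1: VC-HIT | VC [25, 6, 21, 13, 9]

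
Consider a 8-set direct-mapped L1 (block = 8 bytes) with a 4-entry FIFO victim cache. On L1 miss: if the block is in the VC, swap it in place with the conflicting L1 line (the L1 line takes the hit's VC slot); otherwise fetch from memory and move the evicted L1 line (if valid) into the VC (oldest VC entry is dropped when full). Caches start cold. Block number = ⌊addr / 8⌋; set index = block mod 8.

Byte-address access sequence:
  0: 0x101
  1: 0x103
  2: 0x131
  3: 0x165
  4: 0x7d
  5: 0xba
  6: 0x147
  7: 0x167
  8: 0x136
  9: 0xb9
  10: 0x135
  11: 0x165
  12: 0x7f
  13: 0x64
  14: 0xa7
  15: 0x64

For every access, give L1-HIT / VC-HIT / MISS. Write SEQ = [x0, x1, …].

0: 0x101 (blk 32, set 0) → MISS  vc=[]
1: 0x103 (blk 32, set 0) → L1-HIT  vc=[]
2: 0x131 (blk 38, set 6) → MISS  vc=[]
3: 0x165 (blk 44, set 4) → MISS  vc=[]
4: 0x7d (blk 15, set 7) → MISS  vc=[]
5: 0xba (blk 23, set 7) → MISS  vc=[15]
6: 0x147 (blk 40, set 0) → MISS  vc=[15, 32]
7: 0x167 (blk 44, set 4) → L1-HIT  vc=[15, 32]
8: 0x136 (blk 38, set 6) → L1-HIT  vc=[15, 32]
9: 0xb9 (blk 23, set 7) → L1-HIT  vc=[15, 32]
10: 0x135 (blk 38, set 6) → L1-HIT  vc=[15, 32]
11: 0x165 (blk 44, set 4) → L1-HIT  vc=[15, 32]
12: 0x7f (blk 15, set 7) → VC-HIT  vc=[23, 32]
13: 0x64 (blk 12, set 4) → MISS  vc=[23, 32, 44]
14: 0xa7 (blk 20, set 4) → MISS  vc=[23, 32, 44, 12]
15: 0x64 (blk 12, set 4) → VC-HIT  vc=[23, 32, 44, 20]

SEQ = [MISS, L1-HIT, MISS, MISS, MISS, MISS, MISS, L1-HIT, L1-HIT, L1-HIT, L1-HIT, L1-HIT, VC-HIT, MISS, MISS, VC-HIT]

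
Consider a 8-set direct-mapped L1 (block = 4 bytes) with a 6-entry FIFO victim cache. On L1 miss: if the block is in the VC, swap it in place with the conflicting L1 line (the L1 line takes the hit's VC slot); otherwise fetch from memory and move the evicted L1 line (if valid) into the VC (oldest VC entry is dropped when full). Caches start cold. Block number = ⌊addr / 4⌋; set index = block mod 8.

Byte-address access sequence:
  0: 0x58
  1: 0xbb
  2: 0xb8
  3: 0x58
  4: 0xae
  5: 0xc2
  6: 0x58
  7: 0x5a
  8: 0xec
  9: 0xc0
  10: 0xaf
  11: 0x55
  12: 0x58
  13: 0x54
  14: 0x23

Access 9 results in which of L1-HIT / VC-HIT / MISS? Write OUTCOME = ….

#0 0x58→b22/s6 MISS; vc=[]
#1 0xbb→b46/s6 MISS; vc=[22]
#2 0xb8→b46/s6 L1-HIT; vc=[22]
#3 0x58→b22/s6 VC-HIT; vc=[46]
#4 0xae→b43/s3 MISS; vc=[46]
#5 0xc2→b48/s0 MISS; vc=[46]
#6 0x58→b22/s6 L1-HIT; vc=[46]
#7 0x5a→b22/s6 L1-HIT; vc=[46]
#8 0xec→b59/s3 MISS; vc=[46,43]
#9 0xc0→b48/s0 L1-HIT; vc=[46,43]
#10 0xaf→b43/s3 VC-HIT; vc=[46,59]
#11 0x55→b21/s5 MISS; vc=[46,59]
#12 0x58→b22/s6 L1-HIT; vc=[46,59]
#13 0x54→b21/s5 L1-HIT; vc=[46,59]
#14 0x23→b8/s0 MISS; vc=[46,59,48]

OUTCOME = L1-HIT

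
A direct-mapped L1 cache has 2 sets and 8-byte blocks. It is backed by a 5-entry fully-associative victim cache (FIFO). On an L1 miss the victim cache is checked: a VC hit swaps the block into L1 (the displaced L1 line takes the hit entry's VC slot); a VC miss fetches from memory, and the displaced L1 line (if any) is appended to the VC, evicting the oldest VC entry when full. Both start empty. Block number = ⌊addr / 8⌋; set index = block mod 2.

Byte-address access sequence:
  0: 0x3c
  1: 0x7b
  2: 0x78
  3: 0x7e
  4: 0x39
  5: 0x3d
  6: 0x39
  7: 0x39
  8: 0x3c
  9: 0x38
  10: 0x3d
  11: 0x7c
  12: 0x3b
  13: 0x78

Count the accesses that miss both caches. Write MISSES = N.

  [0] addr=0x3c blk=7 s=1: MISS | VC []
  [1] addr=0x7b blk=15 s=1: MISS | VC [7]
  [2] addr=0x78 blk=15 s=1: L1-HIT | VC [7]
  [3] addr=0x7e blk=15 s=1: L1-HIT | VC [7]
  [4] addr=0x39 blk=7 s=1: VC-HIT | VC [15]
  [5] addr=0x3d blk=7 s=1: L1-HIT | VC [15]
  [6] addr=0x39 blk=7 s=1: L1-HIT | VC [15]
  [7] addr=0x39 blk=7 s=1: L1-HIT | VC [15]
  [8] addr=0x3c blk=7 s=1: L1-HIT | VC [15]
  [9] addr=0x38 blk=7 s=1: L1-HIT | VC [15]
  [10] addr=0x3d blk=7 s=1: L1-HIT | VC [15]
  [11] addr=0x7c blk=15 s=1: VC-HIT | VC [7]
  [12] addr=0x3b blk=7 s=1: VC-HIT | VC [15]
  [13] addr=0x78 blk=15 s=1: VC-HIT | VC [7]

MISSES = 2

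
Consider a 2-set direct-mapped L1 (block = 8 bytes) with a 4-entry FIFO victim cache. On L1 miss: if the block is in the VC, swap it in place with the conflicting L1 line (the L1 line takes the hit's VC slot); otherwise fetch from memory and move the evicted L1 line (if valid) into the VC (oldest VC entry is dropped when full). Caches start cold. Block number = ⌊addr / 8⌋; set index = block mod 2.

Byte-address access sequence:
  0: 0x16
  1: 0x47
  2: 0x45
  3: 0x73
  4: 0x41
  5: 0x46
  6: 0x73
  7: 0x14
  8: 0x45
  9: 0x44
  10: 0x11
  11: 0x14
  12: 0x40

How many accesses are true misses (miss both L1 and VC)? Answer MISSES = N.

MISSES = 3

0: 0x16 (blk 2, set 0) → MISS  vc=[]
1: 0x47 (blk 8, set 0) → MISS  vc=[2]
2: 0x45 (blk 8, set 0) → L1-HIT  vc=[2]
3: 0x73 (blk 14, set 0) → MISS  vc=[2, 8]
4: 0x41 (blk 8, set 0) → VC-HIT  vc=[2, 14]
5: 0x46 (blk 8, set 0) → L1-HIT  vc=[2, 14]
6: 0x73 (blk 14, set 0) → VC-HIT  vc=[2, 8]
7: 0x14 (blk 2, set 0) → VC-HIT  vc=[14, 8]
8: 0x45 (blk 8, set 0) → VC-HIT  vc=[14, 2]
9: 0x44 (blk 8, set 0) → L1-HIT  vc=[14, 2]
10: 0x11 (blk 2, set 0) → VC-HIT  vc=[14, 8]
11: 0x14 (blk 2, set 0) → L1-HIT  vc=[14, 8]
12: 0x40 (blk 8, set 0) → VC-HIT  vc=[14, 2]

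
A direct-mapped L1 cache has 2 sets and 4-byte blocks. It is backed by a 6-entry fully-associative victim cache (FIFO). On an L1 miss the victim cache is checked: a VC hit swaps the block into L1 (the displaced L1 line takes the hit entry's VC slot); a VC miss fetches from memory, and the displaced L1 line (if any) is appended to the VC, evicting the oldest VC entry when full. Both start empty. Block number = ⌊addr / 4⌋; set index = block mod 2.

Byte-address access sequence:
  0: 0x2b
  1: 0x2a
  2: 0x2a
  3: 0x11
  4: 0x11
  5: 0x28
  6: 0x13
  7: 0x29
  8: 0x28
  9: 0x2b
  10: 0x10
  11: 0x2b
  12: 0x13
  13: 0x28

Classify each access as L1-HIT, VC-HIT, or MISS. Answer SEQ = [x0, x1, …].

#0 0x2b→b10/s0 MISS; vc=[]
#1 0x2a→b10/s0 L1-HIT; vc=[]
#2 0x2a→b10/s0 L1-HIT; vc=[]
#3 0x11→b4/s0 MISS; vc=[10]
#4 0x11→b4/s0 L1-HIT; vc=[10]
#5 0x28→b10/s0 VC-HIT; vc=[4]
#6 0x13→b4/s0 VC-HIT; vc=[10]
#7 0x29→b10/s0 VC-HIT; vc=[4]
#8 0x28→b10/s0 L1-HIT; vc=[4]
#9 0x2b→b10/s0 L1-HIT; vc=[4]
#10 0x10→b4/s0 VC-HIT; vc=[10]
#11 0x2b→b10/s0 VC-HIT; vc=[4]
#12 0x13→b4/s0 VC-HIT; vc=[10]
#13 0x28→b10/s0 VC-HIT; vc=[4]

SEQ = [MISS, L1-HIT, L1-HIT, MISS, L1-HIT, VC-HIT, VC-HIT, VC-HIT, L1-HIT, L1-HIT, VC-HIT, VC-HIT, VC-HIT, VC-HIT]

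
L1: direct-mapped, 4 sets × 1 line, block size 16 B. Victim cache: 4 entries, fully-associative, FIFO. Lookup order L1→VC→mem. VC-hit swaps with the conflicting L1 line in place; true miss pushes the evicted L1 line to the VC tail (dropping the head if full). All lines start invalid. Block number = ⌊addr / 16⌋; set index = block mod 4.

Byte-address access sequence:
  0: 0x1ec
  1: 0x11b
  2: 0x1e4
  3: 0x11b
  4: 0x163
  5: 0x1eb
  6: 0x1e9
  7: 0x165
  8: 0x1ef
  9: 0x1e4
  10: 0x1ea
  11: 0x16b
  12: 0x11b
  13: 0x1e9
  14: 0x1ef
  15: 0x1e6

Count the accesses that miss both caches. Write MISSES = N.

MISSES = 3

0: 0x1ec (blk 30, set 2) → MISS  vc=[]
1: 0x11b (blk 17, set 1) → MISS  vc=[]
2: 0x1e4 (blk 30, set 2) → L1-HIT  vc=[]
3: 0x11b (blk 17, set 1) → L1-HIT  vc=[]
4: 0x163 (blk 22, set 2) → MISS  vc=[30]
5: 0x1eb (blk 30, set 2) → VC-HIT  vc=[22]
6: 0x1e9 (blk 30, set 2) → L1-HIT  vc=[22]
7: 0x165 (blk 22, set 2) → VC-HIT  vc=[30]
8: 0x1ef (blk 30, set 2) → VC-HIT  vc=[22]
9: 0x1e4 (blk 30, set 2) → L1-HIT  vc=[22]
10: 0x1ea (blk 30, set 2) → L1-HIT  vc=[22]
11: 0x16b (blk 22, set 2) → VC-HIT  vc=[30]
12: 0x11b (blk 17, set 1) → L1-HIT  vc=[30]
13: 0x1e9 (blk 30, set 2) → VC-HIT  vc=[22]
14: 0x1ef (blk 30, set 2) → L1-HIT  vc=[22]
15: 0x1e6 (blk 30, set 2) → L1-HIT  vc=[22]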